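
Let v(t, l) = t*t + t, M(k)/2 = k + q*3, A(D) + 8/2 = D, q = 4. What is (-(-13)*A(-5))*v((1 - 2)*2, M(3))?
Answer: -234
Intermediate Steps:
A(D) = -4 + D
M(k) = 24 + 2*k (M(k) = 2*(k + 4*3) = 2*(k + 12) = 2*(12 + k) = 24 + 2*k)
v(t, l) = t + t**2 (v(t, l) = t**2 + t = t + t**2)
(-(-13)*A(-5))*v((1 - 2)*2, M(3)) = (-(-13)*(-4 - 5))*(((1 - 2)*2)*(1 + (1 - 2)*2)) = (-(-13)*(-9))*((-1*2)*(1 - 1*2)) = (-13*9)*(-2*(1 - 2)) = -(-234)*(-1) = -117*2 = -234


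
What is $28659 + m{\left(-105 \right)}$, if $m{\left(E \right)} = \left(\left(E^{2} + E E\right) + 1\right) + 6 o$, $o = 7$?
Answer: $50752$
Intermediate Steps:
$m{\left(E \right)} = 43 + 2 E^{2}$ ($m{\left(E \right)} = \left(\left(E^{2} + E E\right) + 1\right) + 6 \cdot 7 = \left(\left(E^{2} + E^{2}\right) + 1\right) + 42 = \left(2 E^{2} + 1\right) + 42 = \left(1 + 2 E^{2}\right) + 42 = 43 + 2 E^{2}$)
$28659 + m{\left(-105 \right)} = 28659 + \left(43 + 2 \left(-105\right)^{2}\right) = 28659 + \left(43 + 2 \cdot 11025\right) = 28659 + \left(43 + 22050\right) = 28659 + 22093 = 50752$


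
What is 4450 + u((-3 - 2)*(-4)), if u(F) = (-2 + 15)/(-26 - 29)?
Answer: 244737/55 ≈ 4449.8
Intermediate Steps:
u(F) = -13/55 (u(F) = 13/(-55) = 13*(-1/55) = -13/55)
4450 + u((-3 - 2)*(-4)) = 4450 - 13/55 = 244737/55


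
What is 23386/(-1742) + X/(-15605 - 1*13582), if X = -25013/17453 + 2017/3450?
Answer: -437225812150693/32568588649350 ≈ -13.425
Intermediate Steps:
X = -51092149/60212850 (X = -25013*1/17453 + 2017*(1/3450) = -25013/17453 + 2017/3450 = -51092149/60212850 ≈ -0.84853)
23386/(-1742) + X/(-15605 - 1*13582) = 23386/(-1742) - 51092149/(60212850*(-15605 - 1*13582)) = 23386*(-1/1742) - 51092149/(60212850*(-15605 - 13582)) = -11693/871 - 51092149/60212850/(-29187) = -11693/871 - 51092149/60212850*(-1/29187) = -11693/871 + 1087067/37392179850 = -437225812150693/32568588649350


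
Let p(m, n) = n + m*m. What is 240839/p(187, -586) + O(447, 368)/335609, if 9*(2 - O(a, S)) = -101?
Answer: 242484571712/34617732741 ≈ 7.0046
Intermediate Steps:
O(a, S) = 119/9 (O(a, S) = 2 - ⅑*(-101) = 2 + 101/9 = 119/9)
p(m, n) = n + m²
240839/p(187, -586) + O(447, 368)/335609 = 240839/(-586 + 187²) + (119/9)/335609 = 240839/(-586 + 34969) + (119/9)*(1/335609) = 240839/34383 + 119/3020481 = 242484571712/34617732741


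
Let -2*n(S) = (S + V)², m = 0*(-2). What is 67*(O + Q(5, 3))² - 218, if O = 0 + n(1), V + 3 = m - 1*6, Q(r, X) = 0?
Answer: 68390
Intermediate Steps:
m = 0
V = -9 (V = -3 + (0 - 1*6) = -3 + (0 - 6) = -3 - 6 = -9)
n(S) = -(-9 + S)²/2 (n(S) = -(S - 9)²/2 = -(-9 + S)²/2)
O = -32 (O = 0 - (-9 + 1)²/2 = 0 - ½*(-8)² = 0 - ½*64 = 0 - 32 = -32)
67*(O + Q(5, 3))² - 218 = 67*(-32 + 0)² - 218 = 67*(-32)² - 218 = 67*1024 - 218 = 68608 - 218 = 68390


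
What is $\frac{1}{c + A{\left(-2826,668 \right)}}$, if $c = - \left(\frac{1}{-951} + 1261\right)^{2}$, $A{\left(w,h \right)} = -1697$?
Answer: $- \frac{904401}{1439639392597} \approx -6.2821 \cdot 10^{-7}$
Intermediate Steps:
$c = - \frac{1438104624100}{904401}$ ($c = - \left(- \frac{1}{951} + 1261\right)^{2} = - \left(\frac{1199210}{951}\right)^{2} = \left(-1\right) \frac{1438104624100}{904401} = - \frac{1438104624100}{904401} \approx -1.5901 \cdot 10^{6}$)
$\frac{1}{c + A{\left(-2826,668 \right)}} = \frac{1}{- \frac{1438104624100}{904401} - 1697} = \frac{1}{- \frac{1439639392597}{904401}} = - \frac{904401}{1439639392597}$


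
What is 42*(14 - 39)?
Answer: -1050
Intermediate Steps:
42*(14 - 39) = 42*(-25) = -1050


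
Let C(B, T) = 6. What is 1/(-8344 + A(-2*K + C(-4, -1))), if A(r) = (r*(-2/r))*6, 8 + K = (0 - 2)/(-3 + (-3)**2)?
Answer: -1/8356 ≈ -0.00011967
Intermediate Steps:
K = -25/3 (K = -8 + (0 - 2)/(-3 + (-3)**2) = -8 - 2/(-3 + 9) = -8 - 2/6 = -8 - 2*1/6 = -8 - 1/3 = -25/3 ≈ -8.3333)
A(r) = -12 (A(r) = -2*6 = -12)
1/(-8344 + A(-2*K + C(-4, -1))) = 1/(-8344 - 12) = 1/(-8356) = -1/8356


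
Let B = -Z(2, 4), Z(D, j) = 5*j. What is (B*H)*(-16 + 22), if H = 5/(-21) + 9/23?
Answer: -2960/161 ≈ -18.385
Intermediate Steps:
B = -20 (B = -5*4 = -1*20 = -20)
H = 74/483 (H = 5*(-1/21) + 9*(1/23) = -5/21 + 9/23 = 74/483 ≈ 0.15321)
(B*H)*(-16 + 22) = (-20*74/483)*(-16 + 22) = -1480/483*6 = -2960/161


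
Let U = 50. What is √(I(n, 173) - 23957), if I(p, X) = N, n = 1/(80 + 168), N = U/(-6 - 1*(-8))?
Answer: 2*I*√5983 ≈ 154.7*I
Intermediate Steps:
N = 25 (N = 50/(-6 - 1*(-8)) = 50/(-6 + 8) = 50/2 = 50*(½) = 25)
n = 1/248 ≈ 0.0040323
I(p, X) = 25
√(I(n, 173) - 23957) = √(25 - 23957) = √(-23932) = 2*I*√5983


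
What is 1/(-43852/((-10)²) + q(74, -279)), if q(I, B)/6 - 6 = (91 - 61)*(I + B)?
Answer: -25/932563 ≈ -2.6808e-5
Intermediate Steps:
q(I, B) = 36 + 180*B + 180*I (q(I, B) = 36 + 6*((91 - 61)*(I + B)) = 36 + 6*(30*(B + I)) = 36 + 6*(30*B + 30*I) = 36 + (180*B + 180*I) = 36 + 180*B + 180*I)
1/(-43852/((-10)²) + q(74, -279)) = 1/(-43852/((-10)²) + (36 + 180*(-279) + 180*74)) = 1/(-43852/100 + (36 - 50220 + 13320)) = 1/(-43852*1/100 - 36864) = 1/(-10963/25 - 36864) = 1/(-932563/25) = -25/932563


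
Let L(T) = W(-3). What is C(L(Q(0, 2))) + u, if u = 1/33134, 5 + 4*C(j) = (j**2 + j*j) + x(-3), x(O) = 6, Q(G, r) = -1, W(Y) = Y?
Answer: 314775/66268 ≈ 4.7500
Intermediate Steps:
L(T) = -3
C(j) = 1/4 + j**2/2 (C(j) = -5/4 + ((j**2 + j*j) + 6)/4 = -5/4 + ((j**2 + j**2) + 6)/4 = -5/4 + (2*j**2 + 6)/4 = -5/4 + (6 + 2*j**2)/4 = -5/4 + (3/2 + j**2/2) = 1/4 + j**2/2)
u = 1/33134 ≈ 3.0180e-5
C(L(Q(0, 2))) + u = (1/4 + (1/2)*(-3)**2) + 1/33134 = (1/4 + (1/2)*9) + 1/33134 = (1/4 + 9/2) + 1/33134 = 19/4 + 1/33134 = 314775/66268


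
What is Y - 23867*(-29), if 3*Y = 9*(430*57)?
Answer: 765673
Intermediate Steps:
Y = 73530 (Y = (9*(430*57))/3 = (9*24510)/3 = (⅓)*220590 = 73530)
Y - 23867*(-29) = 73530 - 23867*(-29) = 73530 + 692143 = 765673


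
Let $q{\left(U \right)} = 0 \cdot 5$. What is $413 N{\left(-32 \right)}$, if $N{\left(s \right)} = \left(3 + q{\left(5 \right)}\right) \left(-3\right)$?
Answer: $-3717$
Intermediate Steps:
$q{\left(U \right)} = 0$
$N{\left(s \right)} = -9$ ($N{\left(s \right)} = \left(3 + 0\right) \left(-3\right) = 3 \left(-3\right) = -9$)
$413 N{\left(-32 \right)} = 413 \left(-9\right) = -3717$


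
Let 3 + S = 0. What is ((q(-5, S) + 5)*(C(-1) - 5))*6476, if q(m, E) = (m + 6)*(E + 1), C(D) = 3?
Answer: -38856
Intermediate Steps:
S = -3 (S = -3 + 0 = -3)
q(m, E) = (1 + E)*(6 + m) (q(m, E) = (6 + m)*(1 + E) = (1 + E)*(6 + m))
((q(-5, S) + 5)*(C(-1) - 5))*6476 = (((6 - 5 + 6*(-3) - 3*(-5)) + 5)*(3 - 5))*6476 = (((6 - 5 - 18 + 15) + 5)*(-2))*6476 = ((-2 + 5)*(-2))*6476 = (3*(-2))*6476 = -6*6476 = -38856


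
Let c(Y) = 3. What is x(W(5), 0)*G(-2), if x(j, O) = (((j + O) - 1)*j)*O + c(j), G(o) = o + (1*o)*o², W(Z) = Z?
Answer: -30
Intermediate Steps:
G(o) = o + o³ (G(o) = o + o*o² = o + o³)
x(j, O) = 3 + O*j*(-1 + O + j) (x(j, O) = (((j + O) - 1)*j)*O + 3 = (((O + j) - 1)*j)*O + 3 = ((-1 + O + j)*j)*O + 3 = (j*(-1 + O + j))*O + 3 = O*j*(-1 + O + j) + 3 = 3 + O*j*(-1 + O + j))
x(W(5), 0)*G(-2) = (3 + 0*5² + 5*0² - 1*0*5)*(-2 + (-2)³) = (3 + 0*25 + 5*0 + 0)*(-2 - 8) = (3 + 0 + 0 + 0)*(-10) = 3*(-10) = -30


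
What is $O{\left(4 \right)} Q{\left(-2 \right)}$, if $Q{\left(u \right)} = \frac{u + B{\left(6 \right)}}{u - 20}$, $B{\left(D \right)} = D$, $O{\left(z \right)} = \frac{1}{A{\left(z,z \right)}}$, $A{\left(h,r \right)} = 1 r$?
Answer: $- \frac{1}{22} \approx -0.045455$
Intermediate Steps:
$A{\left(h,r \right)} = r$
$O{\left(z \right)} = \frac{1}{z}$
$Q{\left(u \right)} = \frac{6 + u}{-20 + u}$ ($Q{\left(u \right)} = \frac{u + 6}{u - 20} = \frac{6 + u}{-20 + u}$)
$O{\left(4 \right)} Q{\left(-2 \right)} = \frac{\frac{1}{-20 - 2} \left(6 - 2\right)}{4} = \frac{\frac{1}{-22} \cdot 4}{4} = \frac{\left(- \frac{1}{22}\right) 4}{4} = \frac{1}{4} \left(- \frac{2}{11}\right) = - \frac{1}{22}$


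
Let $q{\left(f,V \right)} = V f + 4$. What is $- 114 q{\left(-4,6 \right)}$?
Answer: $2280$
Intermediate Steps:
$q{\left(f,V \right)} = 4 + V f$
$- 114 q{\left(-4,6 \right)} = - 114 \left(4 + 6 \left(-4\right)\right) = - 114 \left(4 - 24\right) = \left(-114\right) \left(-20\right) = 2280$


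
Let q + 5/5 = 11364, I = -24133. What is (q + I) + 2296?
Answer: -10474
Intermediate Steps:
q = 11363 (q = -1 + 11364 = 11363)
(q + I) + 2296 = (11363 - 24133) + 2296 = -12770 + 2296 = -10474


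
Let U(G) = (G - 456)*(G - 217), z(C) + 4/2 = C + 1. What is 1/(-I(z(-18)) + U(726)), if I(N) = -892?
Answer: 1/138322 ≈ 7.2295e-6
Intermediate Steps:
z(C) = -1 + C (z(C) = -2 + (C + 1) = -2 + (1 + C) = -1 + C)
U(G) = (-456 + G)*(-217 + G)
1/(-I(z(-18)) + U(726)) = 1/(-1*(-892) + (98952 + 726**2 - 673*726)) = 1/(892 + (98952 + 527076 - 488598)) = 1/(892 + 137430) = 1/138322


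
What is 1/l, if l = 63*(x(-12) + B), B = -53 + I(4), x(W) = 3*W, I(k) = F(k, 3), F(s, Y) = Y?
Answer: -1/5418 ≈ -0.00018457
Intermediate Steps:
I(k) = 3
B = -50 (B = -53 + 3 = -50)
l = -5418 (l = 63*(3*(-12) - 50) = 63*(-36 - 50) = 63*(-86) = -5418)
1/l = 1/(-5418) = -1/5418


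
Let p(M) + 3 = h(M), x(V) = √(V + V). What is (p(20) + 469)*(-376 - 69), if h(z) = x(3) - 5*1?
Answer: -205145 - 445*√6 ≈ -2.0624e+5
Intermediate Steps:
x(V) = √2*√V (x(V) = √(2*V) = √2*√V)
h(z) = -5 + √6 (h(z) = √2*√3 - 5*1 = √6 - 5 = -5 + √6)
p(M) = -8 + √6 (p(M) = -3 + (-5 + √6) = -8 + √6)
(p(20) + 469)*(-376 - 69) = ((-8 + √6) + 469)*(-376 - 69) = (461 + √6)*(-445) = -205145 - 445*√6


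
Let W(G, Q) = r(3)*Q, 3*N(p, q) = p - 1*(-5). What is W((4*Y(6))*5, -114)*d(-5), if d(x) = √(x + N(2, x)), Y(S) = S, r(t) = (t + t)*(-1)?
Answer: 456*I*√6 ≈ 1117.0*I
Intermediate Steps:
r(t) = -2*t (r(t) = (2*t)*(-1) = -2*t)
N(p, q) = 5/3 + p/3 (N(p, q) = (p - 1*(-5))/3 = (p + 5)/3 = (5 + p)/3 = 5/3 + p/3)
d(x) = √(7/3 + x) (d(x) = √(x + (5/3 + (⅓)*2)) = √(x + (5/3 + ⅔)) = √(x + 7/3) = √(7/3 + x))
W(G, Q) = -6*Q (W(G, Q) = (-2*3)*Q = -6*Q)
W((4*Y(6))*5, -114)*d(-5) = (-6*(-114))*(√(21 + 9*(-5))/3) = 684*(√(21 - 45)/3) = 684*(√(-24)/3) = 684*((2*I*√6)/3) = 684*(2*I*√6/3) = 456*I*√6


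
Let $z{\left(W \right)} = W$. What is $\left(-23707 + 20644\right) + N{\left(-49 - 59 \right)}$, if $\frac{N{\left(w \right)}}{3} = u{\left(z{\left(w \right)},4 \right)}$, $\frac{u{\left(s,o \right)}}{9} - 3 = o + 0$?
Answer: $-2874$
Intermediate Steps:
$u{\left(s,o \right)} = 27 + 9 o$ ($u{\left(s,o \right)} = 27 + 9 \left(o + 0\right) = 27 + 9 o$)
$N{\left(w \right)} = 189$ ($N{\left(w \right)} = 3 \left(27 + 9 \cdot 4\right) = 3 \left(27 + 36\right) = 3 \cdot 63 = 189$)
$\left(-23707 + 20644\right) + N{\left(-49 - 59 \right)} = \left(-23707 + 20644\right) + 189 = -3063 + 189 = -2874$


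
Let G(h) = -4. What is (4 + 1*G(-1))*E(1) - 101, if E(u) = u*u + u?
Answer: -101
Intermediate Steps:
E(u) = u + u**2 (E(u) = u**2 + u = u + u**2)
(4 + 1*G(-1))*E(1) - 101 = (4 + 1*(-4))*(1*(1 + 1)) - 101 = (4 - 4)*(1*2) - 101 = 0*2 - 101 = 0 - 101 = -101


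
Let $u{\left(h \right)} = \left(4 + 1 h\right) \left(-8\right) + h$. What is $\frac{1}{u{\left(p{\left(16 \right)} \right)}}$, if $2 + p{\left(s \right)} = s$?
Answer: $- \frac{1}{130} \approx -0.0076923$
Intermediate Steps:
$p{\left(s \right)} = -2 + s$
$u{\left(h \right)} = -32 - 7 h$ ($u{\left(h \right)} = \left(4 + h\right) \left(-8\right) + h = \left(-32 - 8 h\right) + h = -32 - 7 h$)
$\frac{1}{u{\left(p{\left(16 \right)} \right)}} = \frac{1}{-32 - 7 \left(-2 + 16\right)} = \frac{1}{-32 - 98} = \frac{1}{-130} = - \frac{1}{130}$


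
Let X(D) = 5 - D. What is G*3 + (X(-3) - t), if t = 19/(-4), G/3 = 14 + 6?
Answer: 771/4 ≈ 192.75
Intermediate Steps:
G = 60 (G = 3*(14 + 6) = 3*20 = 60)
t = -19/4 (t = 19*(-1/4) = -19/4 ≈ -4.7500)
G*3 + (X(-3) - t) = 60*3 + ((5 - 1*(-3)) - 1*(-19/4)) = 180 + ((5 + 3) + 19/4) = 180 + (8 + 19/4) = 180 + 51/4 = 771/4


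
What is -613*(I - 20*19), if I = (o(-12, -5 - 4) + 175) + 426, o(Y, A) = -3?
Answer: -133634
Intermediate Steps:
I = 598 (I = (-3 + 175) + 426 = 172 + 426 = 598)
-613*(I - 20*19) = -613*(598 - 20*19) = -613*(598 - 380) = -613*218 = -133634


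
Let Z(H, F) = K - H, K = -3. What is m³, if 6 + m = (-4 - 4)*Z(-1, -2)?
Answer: 1000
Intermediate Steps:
Z(H, F) = -3 - H
m = 10 (m = -6 + (-4 - 4)*(-3 - 1*(-1)) = -6 - 8*(-3 + 1) = -6 - 8*(-2) = -6 + 16 = 10)
m³ = 10³ = 1000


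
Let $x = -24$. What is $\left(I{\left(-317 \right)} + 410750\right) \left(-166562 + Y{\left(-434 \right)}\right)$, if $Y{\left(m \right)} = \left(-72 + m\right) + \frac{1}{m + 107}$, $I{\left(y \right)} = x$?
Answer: $- \frac{22438469448062}{327} \approx -6.8619 \cdot 10^{10}$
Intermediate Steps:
$I{\left(y \right)} = -24$
$Y{\left(m \right)} = -72 + m + \frac{1}{107 + m}$ ($Y{\left(m \right)} = \left(-72 + m\right) + \frac{1}{107 + m} = -72 + m + \frac{1}{107 + m}$)
$\left(I{\left(-317 \right)} + 410750\right) \left(-166562 + Y{\left(-434 \right)}\right) = \left(-24 + 410750\right) \left(-166562 + \frac{-7703 + \left(-434\right)^{2} + 35 \left(-434\right)}{107 - 434}\right) = 410726 \left(-166562 + \frac{-7703 + 188356 - 15190}{-327}\right) = 410726 \left(-166562 - \frac{165463}{327}\right) = 410726 \left(- \frac{54631237}{327}\right) = - \frac{22438469448062}{327}$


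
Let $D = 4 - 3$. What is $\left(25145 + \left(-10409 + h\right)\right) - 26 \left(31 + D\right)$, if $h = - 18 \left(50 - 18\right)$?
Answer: $13328$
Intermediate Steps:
$D = 1$ ($D = 4 - 3 = 1$)
$h = -576$ ($h = \left(-18\right) 32 = -576$)
$\left(25145 + \left(-10409 + h\right)\right) - 26 \left(31 + D\right) = \left(25145 - 10985\right) - 26 \left(31 + 1\right) = \left(25145 - 10985\right) - 832 = 14160 - 832 = 13328$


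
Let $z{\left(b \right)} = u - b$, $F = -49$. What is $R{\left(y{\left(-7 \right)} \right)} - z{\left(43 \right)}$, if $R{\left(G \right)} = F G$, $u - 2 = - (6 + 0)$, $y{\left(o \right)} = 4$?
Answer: $-149$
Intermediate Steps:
$u = -4$ ($u = 2 - \left(6 + 0\right) = 2 - 6 = -4$)
$z{\left(b \right)} = -4 - b$
$R{\left(G \right)} = - 49 G$
$R{\left(y{\left(-7 \right)} \right)} - z{\left(43 \right)} = \left(-49\right) 4 - \left(-4 - 43\right) = -196 - \left(-4 - 43\right) = -196 - -47 = -196 + 47 = -149$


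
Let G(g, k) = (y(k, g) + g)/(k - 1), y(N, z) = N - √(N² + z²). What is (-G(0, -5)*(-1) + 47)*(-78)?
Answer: -3796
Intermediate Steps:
G(g, k) = (g + k - √(g² + k²))/(-1 + k) (G(g, k) = ((k - √(k² + g²)) + g)/(k - 1) = ((k - √(g² + k²)) + g)/(-1 + k) = (g + k - √(g² + k²))/(-1 + k))
(-G(0, -5)*(-1) + 47)*(-78) = (-(0 - 5 - √(0² + (-5)²))/(-1 - 5)*(-1) + 47)*(-78) = (-(0 - 5 - √(0 + 25))/(-6)*(-1) + 47)*(-78) = (-(-1)*(0 - 5 - √25)/6*(-1) + 47)*(-78) = (-(-1)*(0 - 5 - 1*5)/6*(-1) + 47)*(-78) = (-(-1)*(0 - 5 - 5)/6*(-1) + 47)*(-78) = (-(-1)*(-10)/6*(-1) + 47)*(-78) = (-1*5/3*(-1) + 47)*(-78) = (-5/3*(-1) + 47)*(-78) = (5/3 + 47)*(-78) = (146/3)*(-78) = -3796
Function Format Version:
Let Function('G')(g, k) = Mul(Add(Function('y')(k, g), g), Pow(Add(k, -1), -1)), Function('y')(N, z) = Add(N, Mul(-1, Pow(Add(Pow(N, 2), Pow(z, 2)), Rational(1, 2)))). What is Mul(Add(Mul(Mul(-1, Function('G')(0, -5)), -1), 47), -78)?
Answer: -3796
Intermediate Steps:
Function('G')(g, k) = Mul(Pow(Add(-1, k), -1), Add(g, k, Mul(-1, Pow(Add(Pow(g, 2), Pow(k, 2)), Rational(1, 2))))) (Function('G')(g, k) = Mul(Add(Add(k, Mul(-1, Pow(Add(Pow(k, 2), Pow(g, 2)), Rational(1, 2)))), g), Pow(Add(k, -1), -1)) = Mul(Add(Add(k, Mul(-1, Pow(Add(Pow(g, 2), Pow(k, 2)), Rational(1, 2)))), g), Pow(Add(-1, k), -1)) = Mul(Add(g, k, Mul(-1, Pow(Add(Pow(g, 2), Pow(k, 2)), Rational(1, 2)))), Pow(Add(-1, k), -1)) = Mul(Pow(Add(-1, k), -1), Add(g, k, Mul(-1, Pow(Add(Pow(g, 2), Pow(k, 2)), Rational(1, 2))))))
Mul(Add(Mul(Mul(-1, Function('G')(0, -5)), -1), 47), -78) = Mul(Add(Mul(Mul(-1, Mul(Pow(Add(-1, -5), -1), Add(0, -5, Mul(-1, Pow(Add(Pow(0, 2), Pow(-5, 2)), Rational(1, 2)))))), -1), 47), -78) = Mul(Add(Mul(Mul(-1, Mul(Pow(-6, -1), Add(0, -5, Mul(-1, Pow(Add(0, 25), Rational(1, 2)))))), -1), 47), -78) = Mul(Add(Mul(Mul(-1, Mul(Rational(-1, 6), Add(0, -5, Mul(-1, Pow(25, Rational(1, 2)))))), -1), 47), -78) = Mul(Add(Mul(Mul(-1, Mul(Rational(-1, 6), Add(0, -5, Mul(-1, 5)))), -1), 47), -78) = Mul(Add(Mul(Mul(-1, Mul(Rational(-1, 6), Add(0, -5, -5))), -1), 47), -78) = Mul(Add(Mul(Mul(-1, Mul(Rational(-1, 6), -10)), -1), 47), -78) = Mul(Add(Mul(Mul(-1, Rational(5, 3)), -1), 47), -78) = Mul(Add(Mul(Rational(-5, 3), -1), 47), -78) = Mul(Add(Rational(5, 3), 47), -78) = Mul(Rational(146, 3), -78) = -3796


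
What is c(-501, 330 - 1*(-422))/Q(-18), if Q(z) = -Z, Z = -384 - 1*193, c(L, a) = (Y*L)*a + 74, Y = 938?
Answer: -353393302/577 ≈ -6.1247e+5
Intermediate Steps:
c(L, a) = 74 + 938*L*a (c(L, a) = (938*L)*a + 74 = 938*L*a + 74 = 74 + 938*L*a)
Z = -577 (Z = -384 - 193 = -577)
Q(z) = 577 (Q(z) = -1*(-577) = 577)
c(-501, 330 - 1*(-422))/Q(-18) = (74 + 938*(-501)*(330 - 1*(-422)))/577 = (74 + 938*(-501)*(330 + 422))*(1/577) = (74 + 938*(-501)*752)*(1/577) = (74 - 353393376)*(1/577) = -353393302*1/577 = -353393302/577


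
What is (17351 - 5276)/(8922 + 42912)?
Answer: 4025/17278 ≈ 0.23296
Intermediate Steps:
(17351 - 5276)/(8922 + 42912) = 12075/51834 = 12075*(1/51834) = 4025/17278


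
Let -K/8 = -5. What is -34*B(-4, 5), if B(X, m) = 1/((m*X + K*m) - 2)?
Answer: -17/89 ≈ -0.19101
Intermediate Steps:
K = 40 (K = -8*(-5) = 40)
B(X, m) = 1/(-2 + 40*m + X*m) (B(X, m) = 1/((m*X + 40*m) - 2) = 1/((X*m + 40*m) - 2) = 1/((40*m + X*m) - 2) = 1/(-2 + 40*m + X*m))
-34*B(-4, 5) = -34/(-2 + 40*5 - 4*5) = -34/(-2 + 200 - 20) = -34/178 = -1*17/89 = -17/89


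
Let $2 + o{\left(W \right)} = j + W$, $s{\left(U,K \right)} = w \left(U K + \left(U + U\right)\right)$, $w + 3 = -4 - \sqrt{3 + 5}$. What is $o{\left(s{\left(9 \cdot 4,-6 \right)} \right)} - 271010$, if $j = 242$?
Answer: $-269762 + 288 \sqrt{2} \approx -2.6935 \cdot 10^{5}$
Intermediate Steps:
$w = -7 - 2 \sqrt{2}$ ($w = -3 - \left(4 + \sqrt{3 + 5}\right) = -3 - \left(4 + \sqrt{8}\right) = -3 - \left(4 + 2 \sqrt{2}\right) = -7 - 2 \sqrt{2} \approx -9.8284$)
$s{\left(U,K \right)} = \left(-7 - 2 \sqrt{2}\right) \left(2 U + K U\right)$ ($s{\left(U,K \right)} = \left(-7 - 2 \sqrt{2}\right) \left(U K + \left(U + U\right)\right) = \left(-7 - 2 \sqrt{2}\right) \left(K U + 2 U\right) = \left(-7 - 2 \sqrt{2}\right) \left(2 U + K U\right)$)
$o{\left(W \right)} = 240 + W$ ($o{\left(W \right)} = -2 + \left(242 + W\right) = 240 + W$)
$o{\left(s{\left(9 \cdot 4,-6 \right)} \right)} - 271010 = \left(240 - 9 \cdot 4 \left(2 - 6\right) \left(7 + 2 \sqrt{2}\right)\right) - 271010 = \left(240 - 36 \left(-4\right) \left(7 + 2 \sqrt{2}\right)\right) - 271010 = \left(240 + \left(1008 + 288 \sqrt{2}\right)\right) - 271010 = \left(1248 + 288 \sqrt{2}\right) - 271010 = -269762 + 288 \sqrt{2}$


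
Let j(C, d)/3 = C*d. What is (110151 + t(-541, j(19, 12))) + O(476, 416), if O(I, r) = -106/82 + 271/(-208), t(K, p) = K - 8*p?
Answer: 888066729/8528 ≈ 1.0414e+5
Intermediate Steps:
j(C, d) = 3*C*d (j(C, d) = 3*(C*d) = 3*C*d)
O(I, r) = -22135/8528 (O(I, r) = -106*1/82 + 271*(-1/208) = -53/41 - 271/208 = -22135/8528)
(110151 + t(-541, j(19, 12))) + O(476, 416) = (110151 + (-541 - 24*19*12)) - 22135/8528 = (110151 + (-541 - 8*684)) - 22135/8528 = (110151 + (-541 - 5472)) - 22135/8528 = (110151 - 6013) - 22135/8528 = 104138 - 22135/8528 = 888066729/8528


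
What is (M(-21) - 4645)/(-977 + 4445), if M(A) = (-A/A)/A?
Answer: -24386/18207 ≈ -1.3394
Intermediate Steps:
M(A) = -1/A (M(A) = (-1*1)/A = -1/A)
(M(-21) - 4645)/(-977 + 4445) = (-1/(-21) - 4645)/(-977 + 4445) = (-1*(-1/21) - 4645)/3468 = (1/21 - 4645)*(1/3468) = -97544/21*1/3468 = -24386/18207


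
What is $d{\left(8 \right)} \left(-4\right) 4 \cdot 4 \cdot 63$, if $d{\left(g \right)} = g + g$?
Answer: $-64512$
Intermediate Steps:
$d{\left(g \right)} = 2 g$
$d{\left(8 \right)} \left(-4\right) 4 \cdot 4 \cdot 63 = 2 \cdot 8 \left(-4\right) 4 \cdot 4 \cdot 63 = 16 \left(\left(-16\right) 4\right) 63 = 16 \left(-64\right) 63 = \left(-1024\right) 63 = -64512$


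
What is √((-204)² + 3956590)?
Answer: √3998206 ≈ 1999.6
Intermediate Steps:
√((-204)² + 3956590) = √(41616 + 3956590) = √3998206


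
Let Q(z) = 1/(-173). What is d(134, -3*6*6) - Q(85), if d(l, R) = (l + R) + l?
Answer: 27681/173 ≈ 160.01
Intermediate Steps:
Q(z) = -1/173
d(l, R) = R + 2*l (d(l, R) = (R + l) + l = R + 2*l)
d(134, -3*6*6) - Q(85) = (-3*6*6 + 2*134) - 1*(-1/173) = (-18*6 + 268) + 1/173 = (-108 + 268) + 1/173 = 160 + 1/173 = 27681/173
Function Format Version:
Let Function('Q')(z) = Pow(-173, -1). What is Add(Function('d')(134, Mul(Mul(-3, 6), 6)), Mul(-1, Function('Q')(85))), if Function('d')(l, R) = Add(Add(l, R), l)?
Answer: Rational(27681, 173) ≈ 160.01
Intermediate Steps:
Function('Q')(z) = Rational(-1, 173)
Function('d')(l, R) = Add(R, Mul(2, l)) (Function('d')(l, R) = Add(Add(R, l), l) = Add(R, Mul(2, l)))
Add(Function('d')(134, Mul(Mul(-3, 6), 6)), Mul(-1, Function('Q')(85))) = Add(Add(Mul(Mul(-3, 6), 6), Mul(2, 134)), Mul(-1, Rational(-1, 173))) = Add(Add(Mul(-18, 6), 268), Rational(1, 173)) = Add(Add(-108, 268), Rational(1, 173)) = Add(160, Rational(1, 173)) = Rational(27681, 173)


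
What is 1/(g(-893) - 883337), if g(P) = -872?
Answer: -1/884209 ≈ -1.1310e-6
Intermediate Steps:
1/(g(-893) - 883337) = 1/(-872 - 883337) = 1/(-884209) = -1/884209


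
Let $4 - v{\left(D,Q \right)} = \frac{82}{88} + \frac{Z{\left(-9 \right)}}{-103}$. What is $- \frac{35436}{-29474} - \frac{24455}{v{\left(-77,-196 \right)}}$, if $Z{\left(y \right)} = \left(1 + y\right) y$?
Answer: $- \frac{1633000094806}{251604801} \approx -6490.3$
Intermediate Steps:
$Z{\left(y \right)} = y \left(1 + y\right)$
$v{\left(D,Q \right)} = \frac{17073}{4532}$ ($v{\left(D,Q \right)} = 4 - \left(\frac{82}{88} + \frac{\left(-9\right) \left(1 - 9\right)}{-103}\right) = 4 - \left(82 \cdot \frac{1}{88} + \left(-9\right) \left(-8\right) \left(- \frac{1}{103}\right)\right) = 4 - \left(\frac{41}{44} + 72 \left(- \frac{1}{103}\right)\right) = 4 - \left(\frac{41}{44} - \frac{72}{103}\right) = 4 - \frac{1055}{4532} = \frac{17073}{4532}$)
$- \frac{35436}{-29474} - \frac{24455}{v{\left(-77,-196 \right)}} = - \frac{35436}{-29474} - \frac{24455}{\frac{17073}{4532}} = \left(-35436\right) \left(- \frac{1}{29474}\right) - \frac{110830060}{17073} = \frac{17718}{14737} - \frac{110830060}{17073} = - \frac{1633000094806}{251604801}$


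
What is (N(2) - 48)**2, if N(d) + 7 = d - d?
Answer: 3025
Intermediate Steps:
N(d) = -7 (N(d) = -7 + (d - d) = -7 + 0 = -7)
(N(2) - 48)**2 = (-7 - 48)**2 = (-55)**2 = 3025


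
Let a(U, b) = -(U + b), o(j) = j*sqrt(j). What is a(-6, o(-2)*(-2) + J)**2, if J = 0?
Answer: 4 - 48*I*sqrt(2) ≈ 4.0 - 67.882*I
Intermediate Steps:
o(j) = j**(3/2)
a(U, b) = -U - b
a(-6, o(-2)*(-2) + J)**2 = (-1*(-6) - ((-2)**(3/2)*(-2) + 0))**2 = (6 - (-2*I*sqrt(2)*(-2) + 0))**2 = (6 - (4*I*sqrt(2) + 0))**2 = (6 - 4*I*sqrt(2))**2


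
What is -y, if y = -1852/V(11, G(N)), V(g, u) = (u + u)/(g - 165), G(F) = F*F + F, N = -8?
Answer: -5093/2 ≈ -2546.5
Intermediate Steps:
G(F) = F + F**2 (G(F) = F**2 + F = F + F**2)
V(g, u) = 2*u/(-165 + g) (V(g, u) = (2*u)/(-165 + g) = 2*u/(-165 + g))
y = 5093/2 (y = -1852*(-(-165 + 11)/(16*(1 - 8))) = -1852/(2*(-8*(-7))/(-154)) = -1852/(2*56*(-1/154)) = -1852/(-8/11) = -1852*(-11/8) = 5093/2 ≈ 2546.5)
-y = -1*5093/2 = -5093/2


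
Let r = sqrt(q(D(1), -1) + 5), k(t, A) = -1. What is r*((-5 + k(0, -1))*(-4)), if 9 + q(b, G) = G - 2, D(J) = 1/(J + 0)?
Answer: 24*I*sqrt(7) ≈ 63.498*I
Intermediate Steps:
D(J) = 1/J
q(b, G) = -11 + G (q(b, G) = -9 + (G - 2) = -9 + (-2 + G) = -11 + G)
r = I*sqrt(7) (r = sqrt((-11 - 1) + 5) = sqrt(-12 + 5) = sqrt(-7) = I*sqrt(7) ≈ 2.6458*I)
r*((-5 + k(0, -1))*(-4)) = (I*sqrt(7))*((-5 - 1)*(-4)) = (I*sqrt(7))*(-6*(-4)) = (I*sqrt(7))*24 = 24*I*sqrt(7)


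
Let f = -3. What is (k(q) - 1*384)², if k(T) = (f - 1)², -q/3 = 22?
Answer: 135424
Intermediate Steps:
q = -66 (q = -3*22 = -66)
k(T) = 16 (k(T) = (-3 - 1)² = (-4)² = 16)
(k(q) - 1*384)² = (16 - 1*384)² = (16 - 384)² = (-368)² = 135424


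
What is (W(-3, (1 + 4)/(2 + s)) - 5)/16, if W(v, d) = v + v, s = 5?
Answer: -11/16 ≈ -0.68750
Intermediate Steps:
W(v, d) = 2*v
(W(-3, (1 + 4)/(2 + s)) - 5)/16 = (2*(-3) - 5)/16 = (-6 - 5)/16 = (1/16)*(-11) = -11/16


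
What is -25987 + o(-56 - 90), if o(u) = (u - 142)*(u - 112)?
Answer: 48317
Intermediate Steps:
o(u) = (-142 + u)*(-112 + u)
-25987 + o(-56 - 90) = -25987 + (15904 + (-56 - 90)**2 - 254*(-56 - 90)) = -25987 + (15904 + (-146)**2 - 254*(-146)) = -25987 + (15904 + 21316 + 37084) = -25987 + 74304 = 48317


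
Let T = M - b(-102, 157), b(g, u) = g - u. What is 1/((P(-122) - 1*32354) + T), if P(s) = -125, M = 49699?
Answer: 1/17479 ≈ 5.7211e-5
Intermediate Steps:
T = 49958 (T = 49699 - (-102 - 1*157) = 49699 - (-102 - 157) = 49699 - 1*(-259) = 49699 + 259 = 49958)
1/((P(-122) - 1*32354) + T) = 1/((-125 - 1*32354) + 49958) = 1/((-125 - 32354) + 49958) = 1/(-32479 + 49958) = 1/17479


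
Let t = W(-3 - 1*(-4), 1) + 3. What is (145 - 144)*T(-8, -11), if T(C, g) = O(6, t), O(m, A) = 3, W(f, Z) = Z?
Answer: 3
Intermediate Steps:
t = 4 (t = 1 + 3 = 4)
T(C, g) = 3
(145 - 144)*T(-8, -11) = (145 - 144)*3 = 1*3 = 3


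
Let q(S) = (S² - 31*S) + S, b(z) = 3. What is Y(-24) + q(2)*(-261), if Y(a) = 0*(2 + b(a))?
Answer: 14616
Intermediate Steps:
q(S) = S² - 30*S
Y(a) = 0 (Y(a) = 0*(2 + 3) = 0*5 = 0)
Y(-24) + q(2)*(-261) = 0 + (2*(-30 + 2))*(-261) = 0 + (2*(-28))*(-261) = 0 - 56*(-261) = 0 + 14616 = 14616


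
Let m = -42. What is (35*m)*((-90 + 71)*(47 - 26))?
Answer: 586530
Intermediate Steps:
(35*m)*((-90 + 71)*(47 - 26)) = (35*(-42))*((-90 + 71)*(47 - 26)) = -(-27930)*21 = -1470*(-399) = 586530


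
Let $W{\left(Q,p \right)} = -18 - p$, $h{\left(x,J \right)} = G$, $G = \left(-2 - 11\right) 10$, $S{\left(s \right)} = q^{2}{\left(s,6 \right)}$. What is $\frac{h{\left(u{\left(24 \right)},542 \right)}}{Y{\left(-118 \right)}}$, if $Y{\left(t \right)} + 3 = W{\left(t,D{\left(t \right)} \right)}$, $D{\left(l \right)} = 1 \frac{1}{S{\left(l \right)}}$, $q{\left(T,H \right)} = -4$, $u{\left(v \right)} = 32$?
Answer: $\frac{2080}{337} \approx 6.1721$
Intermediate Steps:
$S{\left(s \right)} = 16$ ($S{\left(s \right)} = \left(-4\right)^{2} = 16$)
$G = -130$ ($G = \left(-13\right) 10 = -130$)
$h{\left(x,J \right)} = -130$
$D{\left(l \right)} = \frac{1}{16}$ ($D{\left(l \right)} = 1 \cdot \frac{1}{16} = \frac{1}{16}$)
$Y{\left(t \right)} = - \frac{337}{16}$ ($Y{\left(t \right)} = -3 - \frac{289}{16} = - \frac{337}{16}$)
$\frac{h{\left(u{\left(24 \right)},542 \right)}}{Y{\left(-118 \right)}} = - \frac{130}{- \frac{337}{16}} = \left(-130\right) \left(- \frac{16}{337}\right) = \frac{2080}{337}$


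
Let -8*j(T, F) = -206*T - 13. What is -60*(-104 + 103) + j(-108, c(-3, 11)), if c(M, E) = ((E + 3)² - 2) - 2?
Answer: -21755/8 ≈ -2719.4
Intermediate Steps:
c(M, E) = -4 + (3 + E)² (c(M, E) = ((3 + E)² - 2) - 2 = (-2 + (3 + E)²) - 2 = -4 + (3 + E)²)
j(T, F) = 13/8 + 103*T/4 (j(T, F) = -(-206*T - 13)/8 = -(-13 - 206*T)/8 = 13/8 + 103*T/4)
-60*(-104 + 103) + j(-108, c(-3, 11)) = -60*(-104 + 103) + (13/8 + (103/4)*(-108)) = -60*(-1) + (13/8 - 2781) = 60 - 22235/8 = -21755/8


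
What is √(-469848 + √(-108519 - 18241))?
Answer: √(-469848 + 2*I*√31690) ≈ 0.26 + 685.46*I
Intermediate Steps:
√(-469848 + √(-108519 - 18241)) = √(-469848 + √(-126760)) = √(-469848 + 2*I*√31690)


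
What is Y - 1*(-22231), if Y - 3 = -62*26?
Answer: 20622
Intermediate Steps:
Y = -1609 (Y = 3 - 62*26 = 3 - 1612 = -1609)
Y - 1*(-22231) = -1609 - 1*(-22231) = -1609 + 22231 = 20622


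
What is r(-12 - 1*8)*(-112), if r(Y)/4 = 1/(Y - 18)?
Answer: 224/19 ≈ 11.789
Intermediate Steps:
r(Y) = 4/(-18 + Y) (r(Y) = 4/(Y - 18) = 4/(-18 + Y))
r(-12 - 1*8)*(-112) = (4/(-18 + (-12 - 1*8)))*(-112) = (4/(-18 + (-12 - 8)))*(-112) = (4/(-18 - 20))*(-112) = (4/(-38))*(-112) = (4*(-1/38))*(-112) = -2/19*(-112) = 224/19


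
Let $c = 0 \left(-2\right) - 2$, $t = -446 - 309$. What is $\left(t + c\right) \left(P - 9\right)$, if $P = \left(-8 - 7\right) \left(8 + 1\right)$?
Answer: $109008$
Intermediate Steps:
$t = -755$
$P = -135$ ($P = \left(-15\right) 9 = -135$)
$c = -2$ ($c = 0 - 2 = -2$)
$\left(t + c\right) \left(P - 9\right) = \left(-755 - 2\right) \left(-135 - 9\right) = \left(-757\right) \left(-144\right) = 109008$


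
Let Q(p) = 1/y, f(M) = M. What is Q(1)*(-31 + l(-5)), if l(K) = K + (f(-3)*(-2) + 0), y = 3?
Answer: -10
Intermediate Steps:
Q(p) = ⅓ (Q(p) = 1/3 = ⅓)
l(K) = 6 + K (l(K) = K + (-3*(-2) + 0) = K + (6 + 0) = K + 6 = 6 + K)
Q(1)*(-31 + l(-5)) = (-31 + (6 - 5))/3 = (-31 + 1)/3 = (⅓)*(-30) = -10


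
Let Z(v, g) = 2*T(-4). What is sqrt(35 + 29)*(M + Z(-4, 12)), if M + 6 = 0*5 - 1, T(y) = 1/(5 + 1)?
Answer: -160/3 ≈ -53.333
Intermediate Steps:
T(y) = 1/6
Z(v, g) = 1/3 (Z(v, g) = 2*(1/6) = 1/3)
M = -7 (M = -6 + (0*5 - 1) = -6 + (0 - 1) = -6 - 1 = -7)
sqrt(35 + 29)*(M + Z(-4, 12)) = sqrt(35 + 29)*(-7 + 1/3) = sqrt(64)*(-20/3) = 8*(-20/3) = -160/3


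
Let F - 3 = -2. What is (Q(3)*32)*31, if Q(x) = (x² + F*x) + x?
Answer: 14880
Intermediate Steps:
F = 1 (F = 3 - 2 = 1)
Q(x) = x² + 2*x (Q(x) = (x² + 1*x) + x = (x² + x) + x = (x + x²) + x = x² + 2*x)
(Q(3)*32)*31 = ((3*(2 + 3))*32)*31 = ((3*5)*32)*31 = (15*32)*31 = 480*31 = 14880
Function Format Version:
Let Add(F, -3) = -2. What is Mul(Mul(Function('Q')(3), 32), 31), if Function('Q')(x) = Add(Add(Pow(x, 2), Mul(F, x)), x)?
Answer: 14880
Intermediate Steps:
F = 1 (F = Add(3, -2) = 1)
Function('Q')(x) = Add(Pow(x, 2), Mul(2, x)) (Function('Q')(x) = Add(Add(Pow(x, 2), Mul(1, x)), x) = Add(Add(Pow(x, 2), x), x) = Add(Add(x, Pow(x, 2)), x) = Add(Pow(x, 2), Mul(2, x)))
Mul(Mul(Function('Q')(3), 32), 31) = Mul(Mul(Mul(3, Add(2, 3)), 32), 31) = Mul(Mul(Mul(3, 5), 32), 31) = Mul(Mul(15, 32), 31) = Mul(480, 31) = 14880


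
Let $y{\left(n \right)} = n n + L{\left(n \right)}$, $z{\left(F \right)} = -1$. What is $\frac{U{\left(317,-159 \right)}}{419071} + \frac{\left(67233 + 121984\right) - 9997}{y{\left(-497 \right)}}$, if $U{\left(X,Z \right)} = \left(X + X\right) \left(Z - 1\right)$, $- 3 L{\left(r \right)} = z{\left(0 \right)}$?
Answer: $\frac{37536958385}{77635836247} \approx 0.4835$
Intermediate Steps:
$L{\left(r \right)} = \frac{1}{3}$ ($L{\left(r \right)} = \left(- \frac{1}{3}\right) \left(-1\right) = \frac{1}{3}$)
$y{\left(n \right)} = \frac{1}{3} + n^{2}$ ($y{\left(n \right)} = n n + \frac{1}{3} = n^{2} + \frac{1}{3} = \frac{1}{3} + n^{2}$)
$U{\left(X,Z \right)} = 2 X \left(-1 + Z\right)$
$\frac{U{\left(317,-159 \right)}}{419071} + \frac{\left(67233 + 121984\right) - 9997}{y{\left(-497 \right)}} = \frac{2 \cdot 317 \left(-1 - 159\right)}{419071} + \frac{\left(67233 + 121984\right) - 9997}{\frac{1}{3} + \left(-497\right)^{2}} = 2 \cdot 317 \left(-160\right) \frac{1}{419071} + \frac{189217 - 9997}{\frac{1}{3} + 247009} = \left(-101440\right) \frac{1}{419071} + \frac{179220}{\frac{741028}{3}} = - \frac{101440}{419071} + 179220 \cdot \frac{3}{741028} = - \frac{101440}{419071} + \frac{134415}{185257} = \frac{37536958385}{77635836247}$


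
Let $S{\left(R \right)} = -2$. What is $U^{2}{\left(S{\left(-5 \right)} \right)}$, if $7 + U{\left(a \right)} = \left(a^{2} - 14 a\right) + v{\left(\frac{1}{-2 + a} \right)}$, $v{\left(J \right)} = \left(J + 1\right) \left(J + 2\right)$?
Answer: $\frac{177241}{256} \approx 692.35$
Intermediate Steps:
$v{\left(J \right)} = \left(1 + J\right) \left(2 + J\right)$
$U{\left(a \right)} = -5 + a^{2} + \frac{1}{\left(-2 + a\right)^{2}} - 14 a + \frac{3}{-2 + a}$ ($U{\left(a \right)} = -7 + \left(\left(a^{2} - 14 a\right) + \left(2 + \left(\frac{1}{-2 + a}\right)^{2} + \frac{3}{-2 + a}\right)\right) = -7 + \left(\left(a^{2} - 14 a\right) + \left(2 + \frac{1}{\left(-2 + a\right)^{2}} + \frac{3}{-2 + a}\right)\right) = -7 + \left(2 + a^{2} + \frac{1}{\left(-2 + a\right)^{2}} - 14 a + \frac{3}{-2 + a}\right) = -5 + a^{2} + \frac{1}{\left(-2 + a\right)^{2}} - 14 a + \frac{3}{-2 + a}$)
$U^{2}{\left(S{\left(-5 \right)} \right)} = \left(\frac{-25 + \left(-2\right)^{4} - -66 - 18 \left(-2\right)^{3} + 55 \left(-2\right)^{2}}{4 + \left(-2\right)^{2} - -8}\right)^{2} = \left(\frac{-25 + 16 + 66 - -144 + 55 \cdot 4}{4 + 4 + 8}\right)^{2} = \left(\frac{-25 + 16 + 66 + 144 + 220}{16}\right)^{2} = \left(\frac{1}{16} \cdot 421\right)^{2} = \left(\frac{421}{16}\right)^{2} = \frac{177241}{256}$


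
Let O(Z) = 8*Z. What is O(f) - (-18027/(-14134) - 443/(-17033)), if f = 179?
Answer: 344432697051/240744422 ≈ 1430.7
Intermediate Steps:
O(f) - (-18027/(-14134) - 443/(-17033)) = 8*179 - (-18027/(-14134) - 443/(-17033)) = 1432 - (-18027*(-1/14134) - 443*(-1/17033)) = 1432 - (18027/14134 + 443/17033) = 1432 - 1*313315253/240744422 = 1432 - 313315253/240744422 = 344432697051/240744422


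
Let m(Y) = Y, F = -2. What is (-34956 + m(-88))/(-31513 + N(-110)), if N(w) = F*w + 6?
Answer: 35044/31287 ≈ 1.1201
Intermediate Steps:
N(w) = 6 - 2*w (N(w) = -2*w + 6 = 6 - 2*w)
(-34956 + m(-88))/(-31513 + N(-110)) = (-34956 - 88)/(-31513 + (6 - 2*(-110))) = -35044/(-31513 + (6 + 220)) = -35044/(-31513 + 226) = -35044/(-31287) = -35044*(-1/31287) = 35044/31287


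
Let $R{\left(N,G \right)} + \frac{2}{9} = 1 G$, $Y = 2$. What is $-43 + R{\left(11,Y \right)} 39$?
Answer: $\frac{79}{3} \approx 26.333$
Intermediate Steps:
$R{\left(N,G \right)} = - \frac{2}{9} + G$ ($R{\left(N,G \right)} = - \frac{2}{9} + 1 G = - \frac{2}{9} + G$)
$-43 + R{\left(11,Y \right)} 39 = -43 + \left(- \frac{2}{9} + 2\right) 39 = -43 + \frac{16}{9} \cdot 39 = -43 + \frac{208}{3} = \frac{79}{3}$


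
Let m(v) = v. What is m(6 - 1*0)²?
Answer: 36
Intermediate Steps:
m(6 - 1*0)² = (6 - 1*0)² = (6 + 0)² = 6² = 36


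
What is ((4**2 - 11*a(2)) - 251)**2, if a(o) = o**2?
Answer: 77841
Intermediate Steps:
((4**2 - 11*a(2)) - 251)**2 = ((4**2 - 11*2**2) - 251)**2 = ((16 - 11*4) - 251)**2 = ((16 - 44) - 251)**2 = (-28 - 251)**2 = (-279)**2 = 77841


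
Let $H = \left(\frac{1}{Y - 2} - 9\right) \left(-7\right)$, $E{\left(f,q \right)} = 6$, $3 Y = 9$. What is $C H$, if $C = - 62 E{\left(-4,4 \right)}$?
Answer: $-20832$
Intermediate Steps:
$Y = 3$ ($Y = \frac{1}{3} \cdot 9 = 3$)
$H = 56$ ($H = \left(\frac{1}{3 - 2} - 9\right) \left(-7\right) = \left(1^{-1} - 9\right) \left(-7\right) = \left(1 - 9\right) \left(-7\right) = \left(-8\right) \left(-7\right) = 56$)
$C = -372$ ($C = \left(-62\right) 6 = -372$)
$C H = \left(-372\right) 56 = -20832$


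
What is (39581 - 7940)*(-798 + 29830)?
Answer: 918601512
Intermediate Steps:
(39581 - 7940)*(-798 + 29830) = 31641*29032 = 918601512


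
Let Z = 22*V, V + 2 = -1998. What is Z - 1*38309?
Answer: -82309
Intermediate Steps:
V = -2000 (V = -2 - 1998 = -2000)
Z = -44000 (Z = 22*(-2000) = -44000)
Z - 1*38309 = -44000 - 1*38309 = -44000 - 38309 = -82309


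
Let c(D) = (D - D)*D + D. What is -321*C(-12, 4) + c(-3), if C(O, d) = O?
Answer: 3849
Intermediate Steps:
c(D) = D (c(D) = 0*D + D = 0 + D = D)
-321*C(-12, 4) + c(-3) = -321*(-12) - 3 = 3852 - 3 = 3849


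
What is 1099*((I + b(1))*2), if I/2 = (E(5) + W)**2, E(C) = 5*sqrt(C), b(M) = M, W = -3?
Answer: 591262 - 131880*sqrt(5) ≈ 2.9637e+5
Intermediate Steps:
I = 2*(-3 + 5*sqrt(5))**2 (I = 2*(5*sqrt(5) - 3)**2 = 2*(-3 + 5*sqrt(5))**2 ≈ 133.84)
1099*((I + b(1))*2) = 1099*(((268 - 60*sqrt(5)) + 1)*2) = 1099*((269 - 60*sqrt(5))*2) = 1099*(538 - 120*sqrt(5)) = 591262 - 131880*sqrt(5)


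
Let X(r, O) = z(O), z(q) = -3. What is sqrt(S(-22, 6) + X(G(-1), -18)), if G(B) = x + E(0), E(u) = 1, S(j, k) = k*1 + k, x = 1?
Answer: 3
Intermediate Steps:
S(j, k) = 2*k (S(j, k) = k + k = 2*k)
G(B) = 2 (G(B) = 1 + 1 = 2)
X(r, O) = -3
sqrt(S(-22, 6) + X(G(-1), -18)) = sqrt(2*6 - 3) = sqrt(12 - 3) = sqrt(9) = 3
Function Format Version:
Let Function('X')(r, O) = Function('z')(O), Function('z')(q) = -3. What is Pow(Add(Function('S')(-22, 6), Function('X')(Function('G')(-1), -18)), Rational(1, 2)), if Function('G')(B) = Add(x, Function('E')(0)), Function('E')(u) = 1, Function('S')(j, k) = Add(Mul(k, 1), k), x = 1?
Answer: 3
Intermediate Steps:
Function('S')(j, k) = Mul(2, k) (Function('S')(j, k) = Add(k, k) = Mul(2, k))
Function('G')(B) = 2 (Function('G')(B) = Add(1, 1) = 2)
Function('X')(r, O) = -3
Pow(Add(Function('S')(-22, 6), Function('X')(Function('G')(-1), -18)), Rational(1, 2)) = Pow(Add(Mul(2, 6), -3), Rational(1, 2)) = Pow(Add(12, -3), Rational(1, 2)) = Pow(9, Rational(1, 2)) = 3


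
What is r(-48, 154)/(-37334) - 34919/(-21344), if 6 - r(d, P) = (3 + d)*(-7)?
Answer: 655130621/398428448 ≈ 1.6443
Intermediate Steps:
r(d, P) = 27 + 7*d (r(d, P) = 6 - (3 + d)*(-7) = 6 - (-21 - 7*d) = 6 + (21 + 7*d) = 27 + 7*d)
r(-48, 154)/(-37334) - 34919/(-21344) = (27 + 7*(-48))/(-37334) - 34919/(-21344) = (27 - 336)*(-1/37334) - 34919*(-1/21344) = -309*(-1/37334) + 34919/21344 = 309/37334 + 34919/21344 = 655130621/398428448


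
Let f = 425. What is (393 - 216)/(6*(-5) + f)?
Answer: 177/395 ≈ 0.44810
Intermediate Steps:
(393 - 216)/(6*(-5) + f) = (393 - 216)/(6*(-5) + 425) = 177/(-30 + 425) = 177/395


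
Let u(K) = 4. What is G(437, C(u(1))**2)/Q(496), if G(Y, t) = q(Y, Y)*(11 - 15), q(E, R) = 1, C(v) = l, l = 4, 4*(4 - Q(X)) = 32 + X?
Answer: 1/32 ≈ 0.031250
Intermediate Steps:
Q(X) = -4 - X/4 (Q(X) = 4 - (32 + X)/4 = 4 + (-8 - X/4) = -4 - X/4)
C(v) = 4
G(Y, t) = -4 (G(Y, t) = 1*(11 - 15) = 1*(-4) = -4)
G(437, C(u(1))**2)/Q(496) = -4/(-4 - 1/4*496) = -4/(-4 - 124) = -4/(-128) = -4*(-1/128) = 1/32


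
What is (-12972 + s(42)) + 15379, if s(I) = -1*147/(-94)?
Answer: 226405/94 ≈ 2408.6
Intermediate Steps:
s(I) = 147/94 (s(I) = -147*(-1/94) = 147/94)
(-12972 + s(42)) + 15379 = (-12972 + 147/94) + 15379 = -1219221/94 + 15379 = 226405/94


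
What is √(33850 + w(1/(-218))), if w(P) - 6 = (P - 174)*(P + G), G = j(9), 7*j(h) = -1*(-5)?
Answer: √1603103767/218 ≈ 183.66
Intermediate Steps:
j(h) = 5/7 (j(h) = (-1*(-5))/7 = (⅐)*5 = 5/7)
G = 5/7 ≈ 0.71429
w(P) = 6 + (-174 + P)*(5/7 + P) (w(P) = 6 + (P - 174)*(P + 5/7) = 6 + (-174 + P)*(5/7 + P))
√(33850 + w(1/(-218))) = √(33850 + (-828/7 + (1/(-218))² - 1213/7/(-218))) = √(33850 + (-828/7 + (-1/218)² - 1213/7*(-1/218))) = √(33850 + (-828/7 + 1/47524 + 1213/1526)) = √(33850 - 5583633/47524) = √(1603103767/47524) = √1603103767/218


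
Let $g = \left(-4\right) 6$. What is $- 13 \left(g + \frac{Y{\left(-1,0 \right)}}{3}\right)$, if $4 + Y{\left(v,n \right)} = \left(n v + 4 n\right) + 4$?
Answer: $312$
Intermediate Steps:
$Y{\left(v,n \right)} = 4 n + n v$ ($Y{\left(v,n \right)} = -4 + \left(\left(n v + 4 n\right) + 4\right) = -4 + \left(\left(4 n + n v\right) + 4\right) = -4 + \left(4 + 4 n + n v\right) = 4 n + n v$)
$g = -24$
$- 13 \left(g + \frac{Y{\left(-1,0 \right)}}{3}\right) = - 13 \left(-24 + \frac{0 \left(4 - 1\right)}{3}\right) = - 13 \left(-24 + 0 \cdot 3 \cdot \frac{1}{3}\right) = - 13 \left(-24 + 0 \cdot \frac{1}{3}\right) = - 13 \left(-24 + 0\right) = \left(-13\right) \left(-24\right) = 312$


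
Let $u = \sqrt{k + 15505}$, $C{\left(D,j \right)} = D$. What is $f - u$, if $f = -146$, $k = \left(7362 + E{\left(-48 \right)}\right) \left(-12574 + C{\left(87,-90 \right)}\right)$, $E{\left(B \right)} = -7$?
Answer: $-146 - 2 i \sqrt{22956595} \approx -146.0 - 9582.6 i$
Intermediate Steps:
$k = -91841885$ ($k = \left(7362 - 7\right) \left(-12574 + 87\right) = 7355 \left(-12487\right) = -91841885$)
$u = 2 i \sqrt{22956595}$ ($u = \sqrt{-91841885 + 15505} = \sqrt{-91826380} = 2 i \sqrt{22956595} \approx 9582.6 i$)
$f - u = -146 - 2 i \sqrt{22956595}$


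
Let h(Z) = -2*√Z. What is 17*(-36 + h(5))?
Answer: -612 - 34*√5 ≈ -688.03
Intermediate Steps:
17*(-36 + h(5)) = 17*(-36 - 2*√5) = -612 - 34*√5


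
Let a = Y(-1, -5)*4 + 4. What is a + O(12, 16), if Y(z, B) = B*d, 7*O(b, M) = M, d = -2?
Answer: 324/7 ≈ 46.286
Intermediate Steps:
O(b, M) = M/7
Y(z, B) = -2*B (Y(z, B) = B*(-2) = -2*B)
a = 44 (a = -2*(-5)*4 + 4 = 10*4 + 4 = 40 + 4 = 44)
a + O(12, 16) = 44 + (1/7)*16 = 44 + 16/7 = 324/7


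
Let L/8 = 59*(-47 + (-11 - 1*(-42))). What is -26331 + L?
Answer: -33883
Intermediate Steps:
L = -7552 (L = 8*(59*(-47 + (-11 - 1*(-42)))) = 8*(59*(-47 + (-11 + 42))) = 8*(59*(-47 + 31)) = 8*(59*(-16)) = 8*(-944) = -7552)
-26331 + L = -26331 - 7552 = -33883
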